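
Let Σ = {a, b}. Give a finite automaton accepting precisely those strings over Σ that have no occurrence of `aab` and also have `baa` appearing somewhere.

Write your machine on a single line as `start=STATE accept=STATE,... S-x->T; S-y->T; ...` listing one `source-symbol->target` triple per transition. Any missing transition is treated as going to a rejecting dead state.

start=S0; accept=S5; S0-a->S1; S0-b->S2; S1-a->S3; S1-b->S2; S2-a->S4; S2-b->S2; S3-a->S3; S3-b->S3; S4-a->S5; S4-b->S2; S5-a->S5; S5-b->S3

Run two small machines in parallel and take their product. One (4 states) tracks partial matches of the forbidden pattern `aab`; the other (4 states) tracks whether and how much of `baa` has been seen. Each combined state is a pair, one component from each; accept when both components accept. After merging equivalent states the machine shrinks.
6 states suffice.
        a   b  
>  S0   S1  S2 
   S1   S3  S2 
   S2   S4  S2 
   S3   S3  S3 
   S4   S5  S2 
 * S5   S5  S3 
(> = start, * = accepting)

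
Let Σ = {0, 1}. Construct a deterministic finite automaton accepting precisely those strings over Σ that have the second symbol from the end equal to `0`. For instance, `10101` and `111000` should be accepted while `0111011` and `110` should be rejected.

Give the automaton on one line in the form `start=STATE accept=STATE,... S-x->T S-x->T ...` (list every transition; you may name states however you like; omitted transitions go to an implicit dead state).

start=q0 accept=q3,q4 q0-0->q1 q0-1->q2 q1-0->q3 q1-1->q4 q2-0->q5 q2-1->q6 q3-0->q3 q3-1->q4 q4-0->q5 q4-1->q6 q5-0->q3 q5-1->q4 q6-0->q5 q6-1->q6

Because acceptance depends on a position counted from the end, the machine has to buffer the most recent 2 symbols. Make each state the string of the last up-to-2 symbols read; on input `x` shift the window left and append `x`. Accept when the buffered window has length 2 and begins with `0`.
7 states suffice.
        0   1  
>  q0   q1  q2 
   q1   q3  q4 
   q2   q5  q6 
 * q3   q3  q4 
 * q4   q5  q6 
   q5   q3  q4 
   q6   q5  q6 
(> = start, * = accepting)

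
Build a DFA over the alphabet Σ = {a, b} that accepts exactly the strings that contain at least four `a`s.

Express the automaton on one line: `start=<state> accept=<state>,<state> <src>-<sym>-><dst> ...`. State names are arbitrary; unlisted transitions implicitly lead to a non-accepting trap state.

start=q0 accept=q4,q5 q0-a->q1 q0-b->q0 q1-a->q2 q1-b->q1 q2-a->q3 q2-b->q2 q3-a->q4 q3-b->q3 q4-a->q5 q4-b->q4 q5-a->q5 q5-b->q5

Count `a`s, saturating at 5: states q0 through q4 mean 0 through 4 `a`s seen; q5 means more than 4. Each `a` increments (capped at q5); other symbols loop. Accept from {q4, q5}.
A 6-state machine:
        a   b  
>  q0   q1  q0 
   q1   q2  q1 
   q2   q3  q2 
   q3   q4  q3 
 * q4   q5  q4 
 * q5   q5  q5 
(> = start, * = accepting)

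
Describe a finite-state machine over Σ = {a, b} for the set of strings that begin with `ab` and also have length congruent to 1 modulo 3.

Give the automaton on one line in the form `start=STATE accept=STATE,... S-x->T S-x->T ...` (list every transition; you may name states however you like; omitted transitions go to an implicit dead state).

Handle the two conditions separately and then intersect. The first has 4 states tracking whether the input so far still matches the prefix `ab`; the second has 3 states tracking the input length modulo 3. A product state is a pair (one from each), accepting exactly when both do.
8 states suffice.
        a   b  
>  q0   q1  q2 
   q1   q3  q4 
   q2   q3  q3 
   q3   q5  q5 
   q4   q6  q6 
   q5   q2  q2 
   q6   q7  q7 
 * q7   q4  q4 
(> = start, * = accepting)

start=q0 accept=q7 q0-a->q1 q0-b->q2 q1-a->q3 q1-b->q4 q2-a->q3 q2-b->q3 q3-a->q5 q3-b->q5 q4-a->q6 q4-b->q6 q5-a->q2 q5-b->q2 q6-a->q7 q6-b->q7 q7-a->q4 q7-b->q4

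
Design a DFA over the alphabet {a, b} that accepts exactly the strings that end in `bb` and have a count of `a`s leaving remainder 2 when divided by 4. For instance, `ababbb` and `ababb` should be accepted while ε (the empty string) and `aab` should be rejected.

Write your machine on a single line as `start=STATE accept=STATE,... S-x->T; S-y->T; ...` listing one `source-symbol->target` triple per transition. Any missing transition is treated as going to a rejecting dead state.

Build one automaton per condition and run them in lockstep. One (3 states) tracks how much of the suffix `bb` has currently been matched; the other (4 states) tracks the count of `a`s modulo 4. Each combined state is a pair, one component from each; accept when both components accept. Equivalent product states are then merged.
A 6-state machine:
        a   b  
>  s0   s1  s0 
   s1   s2  s1 
   s2   s3  s4 
   s3   s0  s3 
   s4   s3  s5 
 * s5   s3  s5 
(> = start, * = accepting)

start=s0; accept=s5; s0-a->s1; s0-b->s0; s1-a->s2; s1-b->s1; s2-a->s3; s2-b->s4; s3-a->s0; s3-b->s3; s4-a->s3; s4-b->s5; s5-a->s3; s5-b->s5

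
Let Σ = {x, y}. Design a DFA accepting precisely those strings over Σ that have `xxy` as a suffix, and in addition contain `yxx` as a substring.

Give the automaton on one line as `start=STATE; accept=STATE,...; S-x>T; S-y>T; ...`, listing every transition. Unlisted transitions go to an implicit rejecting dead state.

start=A; accept=E; A-x>A; A-y>B; B-x>C; B-y>B; C-x>D; C-y>B; D-x>D; D-y>E; E-x>C; E-y>B

Run two small machines in parallel and take their product. One (4 states) tracks how much of the suffix `xxy` has currently been matched; the other (4 states) tracks whether and how much of `yxx` has been seen. Each combined state is a pair, one component from each; accept when both components accept. After merging equivalent states the machine shrinks.
       x  y 
>  A   A  B 
   B   C  B 
   C   D  B 
   D   D  E 
 * E   C  B 
(> = start, * = accepting)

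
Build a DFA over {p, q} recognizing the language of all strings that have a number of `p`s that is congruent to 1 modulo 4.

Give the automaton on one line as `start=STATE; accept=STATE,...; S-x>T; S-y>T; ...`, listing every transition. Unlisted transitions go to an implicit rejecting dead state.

start=A; accept=B; A-p>B; A-q>A; B-p>C; B-q>B; C-p>D; C-q>C; D-p>A; D-q>D

The only thing that matters is how many `p`s have appeared, reduced mod 4. Use one state per residue: A for 0, …, D for 3. Reading `p` moves to the next residue; anything else stays put. B is accepting.
With 4 states:
       p  q 
>  A   B  A 
 * B   C  B 
   C   D  C 
   D   A  D 
(> = start, * = accepting)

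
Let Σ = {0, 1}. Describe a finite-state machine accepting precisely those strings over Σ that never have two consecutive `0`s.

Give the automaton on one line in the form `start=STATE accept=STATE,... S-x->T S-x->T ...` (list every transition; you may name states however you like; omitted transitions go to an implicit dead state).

start=A accept=A,B A-0->B A-1->A B-0->C B-1->A C-0->C C-1->C

This is the complement of 'contains `00`'. Use the same substring-matching states — A through C holding how much of `00` has just been matched — but flip the accepting set: everything except the trap C accepts.
       0  1 
>* A   B  A 
 * B   C  A 
   C   C  C 
(> = start, * = accepting)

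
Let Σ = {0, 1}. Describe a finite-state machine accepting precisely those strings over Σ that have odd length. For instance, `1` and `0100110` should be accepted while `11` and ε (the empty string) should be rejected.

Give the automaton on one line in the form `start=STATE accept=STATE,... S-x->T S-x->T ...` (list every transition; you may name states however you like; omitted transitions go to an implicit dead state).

Count input length modulo 2: every symbol advances one step around the cycle q0 → q1 → q0. Accept at q1.
        0   1  
>  q0   q1  q1 
 * q1   q0  q0 
(> = start, * = accepting)

start=q0 accept=q1 q0-0->q1 q0-1->q1 q1-0->q0 q1-1->q0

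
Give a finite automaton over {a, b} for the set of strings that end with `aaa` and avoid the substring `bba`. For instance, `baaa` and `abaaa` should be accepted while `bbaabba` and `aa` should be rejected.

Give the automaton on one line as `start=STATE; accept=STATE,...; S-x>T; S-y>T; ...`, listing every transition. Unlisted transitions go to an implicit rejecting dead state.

start=S0; accept=S5; S0-a>S1; S0-b>S2; S1-a>S3; S1-b>S2; S2-a>S1; S2-b>S4; S3-a>S5; S3-b>S2; S4-a>S6; S4-b>S4; S5-a>S5; S5-b>S2; S6-a>S7; S6-b>S8; S7-a>S9; S7-b>S8; S8-a>S6; S8-b>S8; S9-a>S9; S9-b>S8

Build one automaton per condition and run them in lockstep. One (4 states) tracks how much of the suffix `aaa` has currently been matched; the other (4 states) tracks partial matches of the forbidden pattern `bba`. Each combined state is a pair, one component from each; accept when both components accept.
10 states suffice.
        a   b  
>  S0   S1  S2 
   S1   S3  S2 
   S2   S1  S4 
   S3   S5  S2 
   S4   S6  S4 
 * S5   S5  S2 
   S6   S7  S8 
   S7   S9  S8 
   S8   S6  S8 
   S9   S9  S8 
(> = start, * = accepting)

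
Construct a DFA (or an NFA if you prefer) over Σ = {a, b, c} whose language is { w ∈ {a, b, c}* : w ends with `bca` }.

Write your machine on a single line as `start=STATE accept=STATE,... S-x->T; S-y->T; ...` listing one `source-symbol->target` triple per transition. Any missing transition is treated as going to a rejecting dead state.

Let each state record the length of the longest suffix of the input read so far that is also a prefix of `bca`. q1 means the last symbol is `b`; q2 means the last 2 symbols are `bc`; q3 means the last 3 symbols are `bca`. Accept only at q3, where the string currently ends in `bca`.
A 4-state machine:
        a   b   c  
>  q0   q0  q1  q0 
   q1   q0  q1  q2 
   q2   q3  q1  q0 
 * q3   q0  q1  q0 
(> = start, * = accepting)

start=q0; accept=q3; q0-a->q0; q0-b->q1; q0-c->q0; q1-a->q0; q1-b->q1; q1-c->q2; q2-a->q3; q2-b->q1; q2-c->q0; q3-a->q0; q3-b->q1; q3-c->q0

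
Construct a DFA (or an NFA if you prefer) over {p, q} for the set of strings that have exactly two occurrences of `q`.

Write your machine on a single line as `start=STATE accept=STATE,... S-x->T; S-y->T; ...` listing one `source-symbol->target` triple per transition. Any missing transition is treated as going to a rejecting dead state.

Only the number of `q`s matters, and only up to 3. Make a chain s0 → s1 → s2 → s3 advanced by each `q` (with s3 absorbing); every other symbol self-loops. The accepting set is {s2}.
A 4-state machine:
        p   q  
>  s0   s0  s1 
   s1   s1  s2 
 * s2   s2  s3 
   s3   s3  s3 
(> = start, * = accepting)

start=s0; accept=s2; s0-p->s0; s0-q->s1; s1-p->s1; s1-q->s2; s2-p->s2; s2-q->s3; s3-p->s3; s3-q->s3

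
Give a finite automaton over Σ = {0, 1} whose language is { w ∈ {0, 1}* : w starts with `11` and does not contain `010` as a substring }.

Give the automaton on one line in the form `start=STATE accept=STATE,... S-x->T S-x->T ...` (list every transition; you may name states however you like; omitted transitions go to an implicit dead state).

Handle the two conditions separately and then intersect. The first has 4 states tracking whether the input so far still matches the prefix `11`; the second has 4 states tracking partial matches of the forbidden pattern `010`. A product state is a pair (one from each), accepting exactly when both do.
A 10-state machine:
        0   1  
>  q0   q1  q2 
   q1   q1  q3 
   q2   q1  q4 
   q3   q5  q6 
 * q4   q7  q4 
   q5   q5  q5 
   q6   q1  q6 
 * q7   q7  q8 
 * q8   q9  q4 
   q9   q9  q9 
(> = start, * = accepting)

start=q0 accept=q4,q7,q8 q0-0->q1 q0-1->q2 q1-0->q1 q1-1->q3 q2-0->q1 q2-1->q4 q3-0->q5 q3-1->q6 q4-0->q7 q4-1->q4 q5-0->q5 q5-1->q5 q6-0->q1 q6-1->q6 q7-0->q7 q7-1->q8 q8-0->q9 q8-1->q4 q9-0->q9 q9-1->q9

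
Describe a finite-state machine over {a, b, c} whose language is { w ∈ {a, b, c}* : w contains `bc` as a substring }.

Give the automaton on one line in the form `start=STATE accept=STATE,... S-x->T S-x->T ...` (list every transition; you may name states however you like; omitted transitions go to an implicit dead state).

start=q0 accept=q2 q0-a->q0 q0-b->q1 q0-c->q0 q1-a->q0 q1-b->q1 q1-c->q2 q2-a->q2 q2-b->q2 q2-c->q2

Track how much of `bc` has been matched so far: state q0 is no progress, q2 is the absorbing accept state reached once `bc` has occurred. Intermediate states record partial matches; on a mismatch, fall back to the longest reusable overlap.
        a   b   c  
>  q0   q0  q1  q0 
   q1   q0  q1  q2 
 * q2   q2  q2  q2 
(> = start, * = accepting)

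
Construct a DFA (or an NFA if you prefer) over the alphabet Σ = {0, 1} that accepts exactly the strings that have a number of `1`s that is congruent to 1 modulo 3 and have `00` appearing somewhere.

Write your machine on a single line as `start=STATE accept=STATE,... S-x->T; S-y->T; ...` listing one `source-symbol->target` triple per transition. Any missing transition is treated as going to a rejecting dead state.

start=S0; accept=S6; S0-0->S1; S0-1->S2; S1-0->S3; S1-1->S2; S2-0->S4; S2-1->S5; S3-0->S3; S3-1->S6; S4-0->S6; S4-1->S5; S5-0->S7; S5-1->S0; S6-0->S6; S6-1->S8; S7-0->S8; S7-1->S0; S8-0->S8; S8-1->S3

Build one automaton per condition and run them in lockstep. The first has 3 states tracking the count of `1`s modulo 3; the second has 3 states tracking whether and how much of `00` has been seen. A product state is a pair (one from each), accepting exactly when both do.
9 states suffice.
        0   1  
>  S0   S1  S2 
   S1   S3  S2 
   S2   S4  S5 
   S3   S3  S6 
   S4   S6  S5 
   S5   S7  S0 
 * S6   S6  S8 
   S7   S8  S0 
   S8   S8  S3 
(> = start, * = accepting)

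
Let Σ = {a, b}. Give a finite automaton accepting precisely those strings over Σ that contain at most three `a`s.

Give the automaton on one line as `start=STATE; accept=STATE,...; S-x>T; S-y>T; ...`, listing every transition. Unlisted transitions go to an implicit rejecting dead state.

Only the number of `a`s matters, and only up to 4. Make a chain s0 → s1 → s2 → s3 → s4 advanced by each `a` (with s4 absorbing); every other symbol self-loops. The accepting set is {s0, s1, s2, s3}.
5 states suffice.
        a   b  
>* s0   s1  s0 
 * s1   s2  s1 
 * s2   s3  s2 
 * s3   s4  s3 
   s4   s4  s4 
(> = start, * = accepting)

start=s0; accept=s0,s1,s2,s3; s0-a>s1; s0-b>s0; s1-a>s2; s1-b>s1; s2-a>s3; s2-b>s2; s3-a>s4; s3-b>s3; s4-a>s4; s4-b>s4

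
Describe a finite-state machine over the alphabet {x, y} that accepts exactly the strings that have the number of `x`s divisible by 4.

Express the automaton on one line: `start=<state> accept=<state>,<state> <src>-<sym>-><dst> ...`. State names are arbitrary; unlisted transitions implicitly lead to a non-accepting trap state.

The only thing that matters is how many `x`s have appeared, reduced mod 4. Use one state per residue: s0 for 0, …, s3 for 3. Reading `x` moves to the next residue; anything else stays put. s0 is accepting.
With 4 states:
        x   y  
>* s0   s1  s0 
   s1   s2  s1 
   s2   s3  s2 
   s3   s0  s3 
(> = start, * = accepting)

start=s0 accept=s0 s0-x->s1 s0-y->s0 s1-x->s2 s1-y->s1 s2-x->s3 s2-y->s2 s3-x->s0 s3-y->s3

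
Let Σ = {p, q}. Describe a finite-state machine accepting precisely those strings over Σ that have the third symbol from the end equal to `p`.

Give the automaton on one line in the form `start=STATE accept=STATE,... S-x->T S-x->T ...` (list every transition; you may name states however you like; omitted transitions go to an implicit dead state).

start=S0 accept=S7,S8,S9,S10 S0-p->S1 S0-q->S2 S1-p->S3 S1-q->S4 S2-p->S5 S2-q->S6 S3-p->S7 S3-q->S8 S4-p->S9 S4-q->S10 S5-p->S11 S5-q->S12 S6-p->S13 S6-q->S14 S7-p->S7 S7-q->S8 S8-p->S9 S8-q->S10 S9-p->S11 S9-q->S12 S10-p->S13 S10-q->S14 S11-p->S7 S11-q->S8 S12-p->S9 S12-q->S10 S13-p->S11 S13-q->S12 S14-p->S13 S14-q->S14

A DFA must remember the last 3 symbols (since which symbol is third-to-last isn't known until the input ends). Use one state per possible window of the last ≤3 symbols; accept from those whose window starts with `p`.
With 15 states:
          p    q  
>  S0     S1   S2 
   S1     S3   S4 
   S2     S5   S6 
   S3     S7   S8 
   S4     S9  S10 
   S5    S11  S12 
   S6    S13  S14 
 * S7     S7   S8 
 * S8     S9  S10 
 * S9    S11  S12 
 * S10   S13  S14 
   S11    S7   S8 
   S12    S9  S10 
   S13   S11  S12 
   S14   S13  S14 
(> = start, * = accepting)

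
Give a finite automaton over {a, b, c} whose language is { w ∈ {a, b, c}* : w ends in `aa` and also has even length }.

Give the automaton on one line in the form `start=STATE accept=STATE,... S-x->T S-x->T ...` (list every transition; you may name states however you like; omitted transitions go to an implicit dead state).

Build one automaton per condition and run them in lockstep. The first has 3 states tracking how much of the suffix `aa` has currently been matched; the second has 2 states tracking the input length modulo 2. A product state is a pair (one from each), accepting exactly when both do. Minimizing collapses redundant product states.
A 4-state machine:
        a   b   c  
>  s0   s1  s2  s2 
   s1   s3  s0  s0 
   s2   s0  s0  s0 
 * s3   s1  s2  s2 
(> = start, * = accepting)

start=s0 accept=s3 s0-a->s1 s0-b->s2 s0-c->s2 s1-a->s3 s1-b->s0 s1-c->s0 s2-a->s0 s2-b->s0 s2-c->s0 s3-a->s1 s3-b->s2 s3-c->s2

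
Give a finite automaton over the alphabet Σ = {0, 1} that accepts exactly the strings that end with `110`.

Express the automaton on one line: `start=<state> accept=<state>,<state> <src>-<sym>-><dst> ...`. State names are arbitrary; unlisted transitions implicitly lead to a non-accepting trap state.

Remember how much of `110` the current input suffix matches. State S0 means no match yet; S1 means the last symbol is `1`; S2 means the last 2 symbols are `11`; S3 means the last 3 symbols are `110`. Only S3 accepts. On a mismatch, fall back to the longest proper suffix that is still a prefix of `110`.
A 4-state machine:
        0   1  
>  S0   S0  S1 
   S1   S0  S2 
   S2   S3  S2 
 * S3   S0  S1 
(> = start, * = accepting)

start=S0 accept=S3 S0-0->S0 S0-1->S1 S1-0->S0 S1-1->S2 S2-0->S3 S2-1->S2 S3-0->S0 S3-1->S1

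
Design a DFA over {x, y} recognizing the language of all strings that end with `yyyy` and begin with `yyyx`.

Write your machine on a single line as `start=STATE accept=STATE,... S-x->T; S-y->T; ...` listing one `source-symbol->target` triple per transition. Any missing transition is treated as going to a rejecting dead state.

start=q0; accept=q9; q0-x->q1; q0-y->q2; q1-x->q1; q1-y->q1; q2-x->q1; q2-y->q3; q3-x->q1; q3-y->q4; q4-x->q5; q4-y->q1; q5-x->q5; q5-y->q6; q6-x->q5; q6-y->q7; q7-x->q5; q7-y->q8; q8-x->q5; q8-y->q9; q9-x->q5; q9-y->q9

Build one automaton per condition and run them in lockstep. The first has 5 states tracking how much of the suffix `yyyy` has currently been matched; the second has 6 states tracking whether the input so far still matches the prefix `yyyx`. A product state is a pair (one from each), accepting exactly when both do. After merging equivalent states the machine shrinks.
With 10 states:
        x   y  
>  q0   q1  q2 
   q1   q1  q1 
   q2   q1  q3 
   q3   q1  q4 
   q4   q5  q1 
   q5   q5  q6 
   q6   q5  q7 
   q7   q5  q8 
   q8   q5  q9 
 * q9   q5  q9 
(> = start, * = accepting)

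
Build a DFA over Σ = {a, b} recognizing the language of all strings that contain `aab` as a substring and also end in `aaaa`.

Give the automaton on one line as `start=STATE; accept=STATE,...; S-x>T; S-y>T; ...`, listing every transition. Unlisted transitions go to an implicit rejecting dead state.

start=q0; accept=q7; q0-a>q1; q0-b>q0; q1-a>q2; q1-b>q0; q2-a>q2; q2-b>q3; q3-a>q4; q3-b>q3; q4-a>q5; q4-b>q3; q5-a>q6; q5-b>q3; q6-a>q7; q6-b>q3; q7-a>q7; q7-b>q3

Build one automaton per condition and run them in lockstep. The first has 4 states tracking whether and how much of `aab` has been seen; the second has 5 states tracking how much of the suffix `aaaa` has currently been matched. A product state is a pair (one from each), accepting exactly when both do. Equivalent product states are then merged.
8 states suffice.
        a   b  
>  q0   q1  q0 
   q1   q2  q0 
   q2   q2  q3 
   q3   q4  q3 
   q4   q5  q3 
   q5   q6  q3 
   q6   q7  q3 
 * q7   q7  q3 
(> = start, * = accepting)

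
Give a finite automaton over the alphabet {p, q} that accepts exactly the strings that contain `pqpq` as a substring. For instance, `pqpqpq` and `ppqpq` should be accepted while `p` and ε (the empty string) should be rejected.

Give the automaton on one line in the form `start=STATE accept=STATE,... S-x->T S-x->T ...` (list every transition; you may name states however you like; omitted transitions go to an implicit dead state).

Track how much of `pqpq` has been matched so far: state S0 is no progress, S4 is the absorbing accept state reached once `pqpq` has occurred. Intermediate states record partial matches; on a mismatch, fall back to the longest reusable overlap.
A 5-state machine:
        p   q  
>  S0   S1  S0 
   S1   S1  S2 
   S2   S3  S0 
   S3   S1  S4 
 * S4   S4  S4 
(> = start, * = accepting)

start=S0 accept=S4 S0-p->S1 S0-q->S0 S1-p->S1 S1-q->S2 S2-p->S3 S2-q->S0 S3-p->S1 S3-q->S4 S4-p->S4 S4-q->S4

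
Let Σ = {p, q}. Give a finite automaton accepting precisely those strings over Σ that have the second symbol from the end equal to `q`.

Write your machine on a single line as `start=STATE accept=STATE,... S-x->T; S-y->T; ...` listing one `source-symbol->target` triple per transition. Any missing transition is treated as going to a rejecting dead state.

start=S0; accept=S5,S6; S0-p->S1; S0-q->S2; S1-p->S3; S1-q->S4; S2-p->S5; S2-q->S6; S3-p->S3; S3-q->S4; S4-p->S5; S4-q->S6; S5-p->S3; S5-q->S4; S6-p->S5; S6-q->S6

Because acceptance depends on a position counted from the end, the machine has to buffer the most recent 2 symbols. Make each state the string of the last up-to-2 symbols read; on input `x` shift the window left and append `x`. Accept when the buffered window has length 2 and begins with `q`.
7 states suffice.
        p   q  
>  S0   S1  S2 
   S1   S3  S4 
   S2   S5  S6 
   S3   S3  S4 
   S4   S5  S6 
 * S5   S3  S4 
 * S6   S5  S6 
(> = start, * = accepting)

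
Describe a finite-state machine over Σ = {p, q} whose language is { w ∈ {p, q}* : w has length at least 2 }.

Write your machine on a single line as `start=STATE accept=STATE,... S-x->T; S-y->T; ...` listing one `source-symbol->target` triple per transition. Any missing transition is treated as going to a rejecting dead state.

start=S0; accept=S2,S3; S0-p->S1; S0-q->S1; S1-p->S2; S1-q->S2; S2-p->S3; S2-q->S3; S3-p->S3; S3-q->S3

Count input length up to 3: every symbol moves from S0 toward S3, which means 'more than 2' and absorbs. Accept from {S2, S3}.
With 4 states:
        p   q  
>  S0   S1  S1 
   S1   S2  S2 
 * S2   S3  S3 
 * S3   S3  S3 
(> = start, * = accepting)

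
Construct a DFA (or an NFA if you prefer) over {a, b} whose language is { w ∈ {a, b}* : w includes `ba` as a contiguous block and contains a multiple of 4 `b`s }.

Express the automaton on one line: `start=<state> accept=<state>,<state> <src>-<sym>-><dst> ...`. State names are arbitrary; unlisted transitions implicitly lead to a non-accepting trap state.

Run two small machines in parallel and take their product. The first has 3 states tracking whether and how much of `ba` has been seen; the second has 4 states tracking the count of `b`s modulo 4. A product state is a pair (one from each), accepting exactly when both do.
        a   b  
>  S0   S0  S1 
   S1   S2  S3 
   S2   S2  S4 
   S3   S4  S5 
   S4   S4  S6 
   S5   S6  S7 
   S6   S6  S8 
   S7   S8  S1 
 * S8   S8  S2 
(> = start, * = accepting)

start=S0 accept=S8 S0-a->S0 S0-b->S1 S1-a->S2 S1-b->S3 S2-a->S2 S2-b->S4 S3-a->S4 S3-b->S5 S4-a->S4 S4-b->S6 S5-a->S6 S5-b->S7 S6-a->S6 S6-b->S8 S7-a->S8 S7-b->S1 S8-a->S8 S8-b->S2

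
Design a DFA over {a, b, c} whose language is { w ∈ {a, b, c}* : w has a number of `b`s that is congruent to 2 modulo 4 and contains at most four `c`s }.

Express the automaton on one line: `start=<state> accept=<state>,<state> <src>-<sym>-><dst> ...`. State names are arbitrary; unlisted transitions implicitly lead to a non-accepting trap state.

Handle the two conditions separately and then intersect. One (4 states) tracks the count of `b`s modulo 4; the other (6 states) tracks the count of `c`s, saturating at 5. Each combined state is a pair, one component from each; accept when both components accept.
24 states suffice.
          a    b    c  
>  S0     S0   S1   S2 
   S1     S1   S3   S4 
   S2     S2   S4   S5 
 * S3     S3   S6   S7 
   S4     S4   S7   S8 
   S5     S5   S8   S9 
   S6     S6   S0  S10 
 * S7     S7  S10  S11 
   S8     S8  S11  S12 
   S9     S9  S12  S13 
   S10   S10   S2  S14 
 * S11   S11  S14  S15 
   S12   S12  S15  S16 
   S13   S13  S16  S17 
   S14   S14   S5  S18 
 * S15   S15  S18  S19 
   S16   S16  S19  S20 
   S17   S17  S20  S17 
   S18   S18   S9  S21 
 * S19   S19  S21  S22 
   S20   S20  S22  S20 
   S21   S21  S13  S23 
   S22   S22  S23  S22 
   S23   S23  S17  S23 
(> = start, * = accepting)

start=S0 accept=S3,S7,S11,S15,S19 S0-a->S0 S0-b->S1 S0-c->S2 S1-a->S1 S1-b->S3 S1-c->S4 S2-a->S2 S2-b->S4 S2-c->S5 S3-a->S3 S3-b->S6 S3-c->S7 S4-a->S4 S4-b->S7 S4-c->S8 S5-a->S5 S5-b->S8 S5-c->S9 S6-a->S6 S6-b->S0 S6-c->S10 S7-a->S7 S7-b->S10 S7-c->S11 S8-a->S8 S8-b->S11 S8-c->S12 S9-a->S9 S9-b->S12 S9-c->S13 S10-a->S10 S10-b->S2 S10-c->S14 S11-a->S11 S11-b->S14 S11-c->S15 S12-a->S12 S12-b->S15 S12-c->S16 S13-a->S13 S13-b->S16 S13-c->S17 S14-a->S14 S14-b->S5 S14-c->S18 S15-a->S15 S15-b->S18 S15-c->S19 S16-a->S16 S16-b->S19 S16-c->S20 S17-a->S17 S17-b->S20 S17-c->S17 S18-a->S18 S18-b->S9 S18-c->S21 S19-a->S19 S19-b->S21 S19-c->S22 S20-a->S20 S20-b->S22 S20-c->S20 S21-a->S21 S21-b->S13 S21-c->S23 S22-a->S22 S22-b->S23 S22-c->S22 S23-a->S23 S23-b->S17 S23-c->S23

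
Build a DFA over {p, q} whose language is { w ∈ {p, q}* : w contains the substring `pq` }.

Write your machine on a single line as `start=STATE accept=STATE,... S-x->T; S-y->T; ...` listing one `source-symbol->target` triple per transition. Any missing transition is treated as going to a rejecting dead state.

Track how much of `pq` has been matched so far: state A is no progress, C is the absorbing accept state reached once `pq` has occurred. Intermediate states record partial matches; on a mismatch, fall back to the longest reusable overlap.
A 3-state machine:
       p  q 
>  A   B  A 
   B   B  C 
 * C   C  C 
(> = start, * = accepting)

start=A; accept=C; A-p->B; A-q->A; B-p->B; B-q->C; C-p->C; C-q->C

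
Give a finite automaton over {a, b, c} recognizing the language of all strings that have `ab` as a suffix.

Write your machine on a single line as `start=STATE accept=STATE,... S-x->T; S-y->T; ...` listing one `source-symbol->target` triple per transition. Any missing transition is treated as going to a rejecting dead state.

Let each state record the length of the longest suffix of the input read so far that is also a prefix of `ab`. s1 means the last symbol is `a`; s2 means the last 2 symbols are `ab`. Accept only at s2, where the string currently ends in `ab`.
With 3 states:
        a   b   c  
>  s0   s1  s0  s0 
   s1   s1  s2  s0 
 * s2   s1  s0  s0 
(> = start, * = accepting)

start=s0; accept=s2; s0-a->s1; s0-b->s0; s0-c->s0; s1-a->s1; s1-b->s2; s1-c->s0; s2-a->s1; s2-b->s0; s2-c->s0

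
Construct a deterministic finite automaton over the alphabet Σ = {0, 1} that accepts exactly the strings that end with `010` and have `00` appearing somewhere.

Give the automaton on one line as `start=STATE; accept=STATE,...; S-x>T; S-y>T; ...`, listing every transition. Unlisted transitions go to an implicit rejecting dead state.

Handle the two conditions separately and then intersect. One (4 states) tracks how much of the suffix `010` has currently been matched; the other (3 states) tracks whether and how much of `00` has been seen. Each combined state is a pair, one component from each; accept when both components accept.
With 8 states:
       0  1 
>  A   B  A 
   B   C  D 
   C   C  E 
   D   F  A 
   E   G  H 
   F   C  D 
 * G   C  E 
   H   C  H 
(> = start, * = accepting)

start=A; accept=G; A-0>B; A-1>A; B-0>C; B-1>D; C-0>C; C-1>E; D-0>F; D-1>A; E-0>G; E-1>H; F-0>C; F-1>D; G-0>C; G-1>E; H-0>C; H-1>H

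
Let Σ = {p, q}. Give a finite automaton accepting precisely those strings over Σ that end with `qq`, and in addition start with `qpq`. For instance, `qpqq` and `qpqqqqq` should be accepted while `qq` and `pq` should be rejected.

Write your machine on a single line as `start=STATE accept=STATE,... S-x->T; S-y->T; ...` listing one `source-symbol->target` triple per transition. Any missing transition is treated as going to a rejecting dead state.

start=s0; accept=s6; s0-p->s1; s0-q->s2; s1-p->s1; s1-q->s1; s2-p->s3; s2-q->s1; s3-p->s1; s3-q->s4; s4-p->s5; s4-q->s6; s5-p->s5; s5-q->s4; s6-p->s5; s6-q->s6

Run two small machines in parallel and take their product. One (3 states) tracks how much of the suffix `qq` has currently been matched; the other (5 states) tracks whether the input so far still matches the prefix `qpq`. Each combined state is a pair, one component from each; accept when both components accept. After merging equivalent states the machine shrinks.
        p   q  
>  s0   s1  s2 
   s1   s1  s1 
   s2   s3  s1 
   s3   s1  s4 
   s4   s5  s6 
   s5   s5  s4 
 * s6   s5  s6 
(> = start, * = accepting)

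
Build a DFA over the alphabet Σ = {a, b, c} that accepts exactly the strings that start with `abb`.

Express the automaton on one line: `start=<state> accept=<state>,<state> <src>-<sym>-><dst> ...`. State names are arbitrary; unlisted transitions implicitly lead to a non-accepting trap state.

Check the first 3 symbols one by one: q0 through q2 record how many have matched `abb` so far; any wrong symbol goes to the dead state q4. After all 3 match we enter the accepting sink q3.
        a   b   c  
>  q0   q1  q4  q4 
   q1   q4  q2  q4 
   q2   q4  q3  q4 
 * q3   q3  q3  q3 
   q4   q4  q4  q4 
(> = start, * = accepting)

start=q0 accept=q3 q0-a->q1 q0-b->q4 q0-c->q4 q1-a->q4 q1-b->q2 q1-c->q4 q2-a->q4 q2-b->q3 q2-c->q4 q3-a->q3 q3-b->q3 q3-c->q3 q4-a->q4 q4-b->q4 q4-c->q4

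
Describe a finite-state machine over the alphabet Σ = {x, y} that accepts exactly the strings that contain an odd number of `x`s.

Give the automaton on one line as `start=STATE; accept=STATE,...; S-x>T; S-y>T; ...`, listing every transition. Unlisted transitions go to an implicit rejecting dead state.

The only thing that matters is how many `x`s have appeared, reduced mod 2. Use one state per residue: q0 for 0, …, q1 for 1. Reading `x` moves to the next residue; anything else stays put. q1 is accepting.
A 2-state machine:
        x   y  
>  q0   q1  q0 
 * q1   q0  q1 
(> = start, * = accepting)

start=q0; accept=q1; q0-x>q1; q0-y>q0; q1-x>q0; q1-y>q1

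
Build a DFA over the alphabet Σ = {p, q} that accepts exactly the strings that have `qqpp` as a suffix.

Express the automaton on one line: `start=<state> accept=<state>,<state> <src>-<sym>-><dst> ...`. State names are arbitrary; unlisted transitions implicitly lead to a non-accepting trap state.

Remember how much of `qqpp` the current input suffix matches. State S0 means no match yet; S1 means the last symbol is `q`; S2 means the last 2 symbols are `qq`; S3 means the last 3 symbols are `qqp`; S4 means the last 4 symbols are `qqpp`. Only S4 accepts. On a mismatch, fall back to the longest proper suffix that is still a prefix of `qqpp`.
        p   q  
>  S0   S0  S1 
   S1   S0  S2 
   S2   S3  S2 
   S3   S4  S1 
 * S4   S0  S1 
(> = start, * = accepting)

start=S0 accept=S4 S0-p->S0 S0-q->S1 S1-p->S0 S1-q->S2 S2-p->S3 S2-q->S2 S3-p->S4 S3-q->S1 S4-p->S0 S4-q->S1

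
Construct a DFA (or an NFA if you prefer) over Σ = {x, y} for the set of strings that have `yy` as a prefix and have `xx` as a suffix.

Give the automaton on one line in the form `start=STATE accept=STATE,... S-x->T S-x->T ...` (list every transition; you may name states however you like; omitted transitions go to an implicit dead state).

Run two small machines in parallel and take their product. One (4 states) tracks whether the input so far still matches the prefix `yy`; the other (3 states) tracks how much of the suffix `xx` has currently been matched. Each combined state is a pair, one component from each; accept when both components accept. After merging equivalent states the machine shrinks.
6 states suffice.
        x   y  
>  S0   S1  S2 
   S1   S1  S1 
   S2   S1  S3 
   S3   S4  S3 
   S4   S5  S3 
 * S5   S5  S3 
(> = start, * = accepting)

start=S0 accept=S5 S0-x->S1 S0-y->S2 S1-x->S1 S1-y->S1 S2-x->S1 S2-y->S3 S3-x->S4 S3-y->S3 S4-x->S5 S4-y->S3 S5-x->S5 S5-y->S3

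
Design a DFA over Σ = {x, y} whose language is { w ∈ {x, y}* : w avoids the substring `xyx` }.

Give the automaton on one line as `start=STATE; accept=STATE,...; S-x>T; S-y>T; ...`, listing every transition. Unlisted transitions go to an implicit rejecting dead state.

Track partial matches of the forbidden pattern `xyx`. State S3 is a dead state reached once `xyx` has occurred; every other state accepts. S0 means no part of `xyx` is currently matched.
With 4 states:
        x   y  
>* S0   S1  S0 
 * S1   S1  S2 
 * S2   S3  S0 
   S3   S3  S3 
(> = start, * = accepting)

start=S0; accept=S0,S1,S2; S0-x>S1; S0-y>S0; S1-x>S1; S1-y>S2; S2-x>S3; S2-y>S0; S3-x>S3; S3-y>S3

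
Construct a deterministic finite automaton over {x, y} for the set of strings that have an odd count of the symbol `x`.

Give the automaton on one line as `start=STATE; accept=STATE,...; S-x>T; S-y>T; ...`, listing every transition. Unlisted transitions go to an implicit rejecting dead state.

The only thing that matters is how many `x`s have appeared, reduced mod 2. Use one state per residue: q0 for 0, …, q1 for 1. Reading `x` moves to the next residue; anything else stays put. q1 is accepting.
2 states suffice.
        x   y  
>  q0   q1  q0 
 * q1   q0  q1 
(> = start, * = accepting)

start=q0; accept=q1; q0-x>q1; q0-y>q0; q1-x>q0; q1-y>q1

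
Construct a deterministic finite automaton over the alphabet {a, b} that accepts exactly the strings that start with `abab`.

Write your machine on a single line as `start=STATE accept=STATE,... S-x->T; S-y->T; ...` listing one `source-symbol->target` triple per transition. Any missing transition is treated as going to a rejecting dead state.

Walk along `abab` while the input agrees: from q0 take `a` to q1, and so on. Any deviation drops to the rejecting sink q5. Once q4 is reached the prefix is confirmed and every continuation is accepted.
With 6 states:
        a   b  
>  q0   q1  q5 
   q1   q5  q2 
   q2   q3  q5 
   q3   q5  q4 
 * q4   q4  q4 
   q5   q5  q5 
(> = start, * = accepting)

start=q0; accept=q4; q0-a->q1; q0-b->q5; q1-a->q5; q1-b->q2; q2-a->q3; q2-b->q5; q3-a->q5; q3-b->q4; q4-a->q4; q4-b->q4; q5-a->q5; q5-b->q5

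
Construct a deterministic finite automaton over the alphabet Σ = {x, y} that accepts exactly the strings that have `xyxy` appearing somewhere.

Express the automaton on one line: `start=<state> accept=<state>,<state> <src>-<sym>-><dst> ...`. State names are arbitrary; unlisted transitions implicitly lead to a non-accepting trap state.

States q0..q3 record the length of the longest prefix of `xyxy` that matches the current input suffix. Reaching q4 means `xyxy` has been seen, and we stay there forever. Accept from q4.
        x   y  
>  q0   q1  q0 
   q1   q1  q2 
   q2   q3  q0 
   q3   q1  q4 
 * q4   q4  q4 
(> = start, * = accepting)

start=q0 accept=q4 q0-x->q1 q0-y->q0 q1-x->q1 q1-y->q2 q2-x->q3 q2-y->q0 q3-x->q1 q3-y->q4 q4-x->q4 q4-y->q4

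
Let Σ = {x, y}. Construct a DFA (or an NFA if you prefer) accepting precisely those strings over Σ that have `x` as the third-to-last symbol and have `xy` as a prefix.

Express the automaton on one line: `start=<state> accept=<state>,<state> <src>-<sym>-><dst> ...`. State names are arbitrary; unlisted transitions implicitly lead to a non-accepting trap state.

Run two small machines in parallel and take their product. The first has 15 states tracking the last 3 symbols read; the second has 4 states tracking whether the input so far still matches the prefix `xy`. A product state is a pair (one from each), accepting exactly when both do. Minimizing collapses redundant product states.
An 11-state machine:
          x    y  
>  q0     q1   q2 
   q1     q2   q3 
   q2     q2   q2 
   q3     q4   q5 
 * q4     q6   q3 
 * q5     q7   q8 
   q6     q9  q10 
   q7     q6   q3 
   q8     q7   q8 
 * q9     q9  q10 
 * q10    q4   q5 
(> = start, * = accepting)

start=q0 accept=q4,q5,q9,q10 q0-x->q1 q0-y->q2 q1-x->q2 q1-y->q3 q2-x->q2 q2-y->q2 q3-x->q4 q3-y->q5 q4-x->q6 q4-y->q3 q5-x->q7 q5-y->q8 q6-x->q9 q6-y->q10 q7-x->q6 q7-y->q3 q8-x->q7 q8-y->q8 q9-x->q9 q9-y->q10 q10-x->q4 q10-y->q5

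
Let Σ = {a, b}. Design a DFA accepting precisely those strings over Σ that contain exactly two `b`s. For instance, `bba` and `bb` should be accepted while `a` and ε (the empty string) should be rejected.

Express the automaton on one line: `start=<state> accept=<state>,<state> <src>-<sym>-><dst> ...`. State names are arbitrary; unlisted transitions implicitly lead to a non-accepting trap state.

Only the number of `b`s matters, and only up to 3. Make a chain s0 → s1 → s2 → s3 advanced by each `b` (with s3 absorbing); every other symbol self-loops. The accepting set is {s2}.
4 states suffice.
        a   b  
>  s0   s0  s1 
   s1   s1  s2 
 * s2   s2  s3 
   s3   s3  s3 
(> = start, * = accepting)

start=s0 accept=s2 s0-a->s0 s0-b->s1 s1-a->s1 s1-b->s2 s2-a->s2 s2-b->s3 s3-a->s3 s3-b->s3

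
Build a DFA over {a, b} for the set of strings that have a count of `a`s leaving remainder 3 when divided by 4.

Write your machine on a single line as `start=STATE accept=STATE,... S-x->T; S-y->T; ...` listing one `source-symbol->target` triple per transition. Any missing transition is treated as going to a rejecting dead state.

Keep the running count of `a`s modulo 4: each `a` advances along the cycle q0 → q1 → q2 → q3 → q0 while other symbols loop. Accept at q3.
A 4-state machine:
        a   b  
>  q0   q1  q0 
   q1   q2  q1 
   q2   q3  q2 
 * q3   q0  q3 
(> = start, * = accepting)

start=q0; accept=q3; q0-a->q1; q0-b->q0; q1-a->q2; q1-b->q1; q2-a->q3; q2-b->q2; q3-a->q0; q3-b->q3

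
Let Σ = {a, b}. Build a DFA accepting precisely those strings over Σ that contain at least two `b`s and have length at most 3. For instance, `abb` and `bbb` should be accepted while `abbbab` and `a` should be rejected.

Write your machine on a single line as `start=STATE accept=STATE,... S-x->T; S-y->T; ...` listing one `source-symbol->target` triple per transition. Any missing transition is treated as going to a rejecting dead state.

start=s0; accept=s5,s8,s9; s0-a->s1; s0-b->s2; s1-a->s3; s1-b->s4; s2-a->s4; s2-b->s5; s3-a->s6; s3-b->s7; s4-a->s7; s4-b->s8; s5-a->s8; s5-b->s9; s6-a->s10; s6-b->s11; s7-a->s11; s7-b->s12; s8-a->s12; s8-b->s13; s9-a->s13; s9-b->s13; s10-a->s10; s10-b->s11; s11-a->s11; s11-b->s12; s12-a->s12; s12-b->s13; s13-a->s13; s13-b->s13

Run two small machines in parallel and take their product. The first has 4 states tracking the count of `b`s, saturating at 3; the second has 5 states tracking the input length, saturating at 4. A product state is a pair (one from each), accepting exactly when both do.
14 states suffice.
          a    b  
>  s0     s1   s2 
   s1     s3   s4 
   s2     s4   s5 
   s3     s6   s7 
   s4     s7   s8 
 * s5     s8   s9 
   s6    s10  s11 
   s7    s11  s12 
 * s8    s12  s13 
 * s9    s13  s13 
   s10   s10  s11 
   s11   s11  s12 
   s12   s12  s13 
   s13   s13  s13 
(> = start, * = accepting)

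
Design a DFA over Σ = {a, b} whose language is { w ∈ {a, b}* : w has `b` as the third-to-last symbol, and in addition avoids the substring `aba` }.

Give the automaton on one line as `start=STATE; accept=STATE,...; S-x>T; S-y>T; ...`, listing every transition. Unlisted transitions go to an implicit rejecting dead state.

Build one automaton per condition and run them in lockstep. The first has 15 states tracking the last 3 symbols read; the second has 4 states tracking partial matches of the forbidden pattern `aba`. A product state is a pair (one from each), accepting exactly when both do.
22 states suffice.
          a    b  
>  q0     q1   q2 
   q1     q3   q4 
   q2     q5   q6 
   q3     q7   q8 
   q4     q9  q10 
   q5    q11  q12 
   q6    q13  q14 
   q7     q7   q8 
   q8     q9  q10 
   q9    q15  q16 
   q10   q13  q14 
 * q11    q7   q8 
 * q12    q9  q10 
 * q13   q11  q12 
 * q14   q13  q14 
   q15   q17  q18 
   q16    q9  q19 
   q17   q17  q18 
   q18    q9  q19 
   q19   q20  q21 
   q20   q15  q16 
   q21   q20  q21 
(> = start, * = accepting)

start=q0; accept=q11,q12,q13,q14; q0-a>q1; q0-b>q2; q1-a>q3; q1-b>q4; q2-a>q5; q2-b>q6; q3-a>q7; q3-b>q8; q4-a>q9; q4-b>q10; q5-a>q11; q5-b>q12; q6-a>q13; q6-b>q14; q7-a>q7; q7-b>q8; q8-a>q9; q8-b>q10; q9-a>q15; q9-b>q16; q10-a>q13; q10-b>q14; q11-a>q7; q11-b>q8; q12-a>q9; q12-b>q10; q13-a>q11; q13-b>q12; q14-a>q13; q14-b>q14; q15-a>q17; q15-b>q18; q16-a>q9; q16-b>q19; q17-a>q17; q17-b>q18; q18-a>q9; q18-b>q19; q19-a>q20; q19-b>q21; q20-a>q15; q20-b>q16; q21-a>q20; q21-b>q21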